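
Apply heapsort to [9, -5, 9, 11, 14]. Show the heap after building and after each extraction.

Build heap: [14, 11, 9, 9, -5]
Extract 14: [11, 9, 9, -5, 14]
Extract 11: [9, -5, 9, 11, 14]
Extract 9: [9, -5, 9, 11, 14]
Extract 9: [-5, 9, 9, 11, 14]


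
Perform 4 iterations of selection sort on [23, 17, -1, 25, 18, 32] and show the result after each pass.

Pass 1: Select minimum -1 at index 2, swap -> [-1, 17, 23, 25, 18, 32]
Pass 2: Select minimum 17 at index 1, swap -> [-1, 17, 23, 25, 18, 32]
Pass 3: Select minimum 18 at index 4, swap -> [-1, 17, 18, 25, 23, 32]
Pass 4: Select minimum 23 at index 4, swap -> [-1, 17, 18, 23, 25, 32]


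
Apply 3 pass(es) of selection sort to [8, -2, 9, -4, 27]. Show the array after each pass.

Pass 1: Select minimum -4 at index 3, swap -> [-4, -2, 9, 8, 27]
Pass 2: Select minimum -2 at index 1, swap -> [-4, -2, 9, 8, 27]
Pass 3: Select minimum 8 at index 3, swap -> [-4, -2, 8, 9, 27]


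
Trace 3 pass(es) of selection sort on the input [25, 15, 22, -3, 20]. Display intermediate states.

Pass 1: Select minimum -3 at index 3, swap -> [-3, 15, 22, 25, 20]
Pass 2: Select minimum 15 at index 1, swap -> [-3, 15, 22, 25, 20]
Pass 3: Select minimum 20 at index 4, swap -> [-3, 15, 20, 25, 22]


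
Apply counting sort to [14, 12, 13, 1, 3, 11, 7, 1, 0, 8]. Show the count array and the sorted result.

Count array: [1, 2, 0, 1, 0, 0, 0, 1, 1, 0, 0, 1, 1, 1, 1]
(count[i] = number of elements equal to i)
Cumulative count: [1, 3, 3, 4, 4, 4, 4, 5, 6, 6, 6, 7, 8, 9, 10]
Sorted: [0, 1, 1, 3, 7, 8, 11, 12, 13, 14]


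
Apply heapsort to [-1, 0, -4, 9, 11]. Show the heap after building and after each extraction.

Build heap: [11, 9, -4, -1, 0]
Extract 11: [9, 0, -4, -1, 11]
Extract 9: [0, -1, -4, 9, 11]
Extract 0: [-1, -4, 0, 9, 11]
Extract -1: [-4, -1, 0, 9, 11]


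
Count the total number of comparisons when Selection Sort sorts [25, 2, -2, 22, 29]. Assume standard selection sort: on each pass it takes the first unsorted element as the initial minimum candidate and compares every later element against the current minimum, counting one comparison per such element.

Pass 1: scan indices 1..4 for the minimum = 4 comparison(s); min is -2, place at index 0 -> [-2, 2, 25, 22, 29]
Pass 2: scan indices 2..4 for the minimum = 3 comparison(s); min is 2, place at index 1 -> [-2, 2, 25, 22, 29]
Pass 3: scan indices 3..4 for the minimum = 2 comparison(s); min is 22, place at index 2 -> [-2, 2, 22, 25, 29]
Pass 4: scan indices 4..4 for the minimum = 1 comparison(s); min is 25, place at index 3 -> [-2, 2, 22, 25, 29]
Selection sort always scans the whole unsorted suffix, so the count is (n-1) + (n-2) + ... + 1 = n(n-1)/2 = 5*4/2 = 10 regardless of the input order.
Total comparisons: 4 + 3 + 2 + 1 = 10


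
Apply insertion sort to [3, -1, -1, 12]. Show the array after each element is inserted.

First element 3 is already 'sorted'
Insert -1: shifted 1 elements -> [-1, 3, -1, 12]
Insert -1: shifted 1 elements -> [-1, -1, 3, 12]
Insert 12: shifted 0 elements -> [-1, -1, 3, 12]


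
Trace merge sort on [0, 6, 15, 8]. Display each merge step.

Divide and conquer:
  Merge [0] + [6] -> [0, 6]
  Merge [15] + [8] -> [8, 15]
  Merge [0, 6] + [8, 15] -> [0, 6, 8, 15]


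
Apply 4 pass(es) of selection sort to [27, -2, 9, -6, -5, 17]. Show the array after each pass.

Pass 1: Select minimum -6 at index 3, swap -> [-6, -2, 9, 27, -5, 17]
Pass 2: Select minimum -5 at index 4, swap -> [-6, -5, 9, 27, -2, 17]
Pass 3: Select minimum -2 at index 4, swap -> [-6, -5, -2, 27, 9, 17]
Pass 4: Select minimum 9 at index 4, swap -> [-6, -5, -2, 9, 27, 17]


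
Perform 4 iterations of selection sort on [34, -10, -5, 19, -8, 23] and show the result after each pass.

Pass 1: Select minimum -10 at index 1, swap -> [-10, 34, -5, 19, -8, 23]
Pass 2: Select minimum -8 at index 4, swap -> [-10, -8, -5, 19, 34, 23]
Pass 3: Select minimum -5 at index 2, swap -> [-10, -8, -5, 19, 34, 23]
Pass 4: Select minimum 19 at index 3, swap -> [-10, -8, -5, 19, 34, 23]


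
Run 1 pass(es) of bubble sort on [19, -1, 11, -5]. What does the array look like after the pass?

After pass 1: [-1, 11, -5, 19] (3 swaps)
Total swaps: 3


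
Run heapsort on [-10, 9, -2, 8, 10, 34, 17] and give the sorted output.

Build heap: [34, 10, 17, 8, 9, -2, -10]
Extract 34: [17, 10, -2, 8, 9, -10, 34]
Extract 17: [10, 9, -2, 8, -10, 17, 34]
Extract 10: [9, 8, -2, -10, 10, 17, 34]
Extract 9: [8, -10, -2, 9, 10, 17, 34]
Extract 8: [-2, -10, 8, 9, 10, 17, 34]
Extract -2: [-10, -2, 8, 9, 10, 17, 34]


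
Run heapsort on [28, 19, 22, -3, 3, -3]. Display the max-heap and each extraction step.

Build heap: [28, 19, 22, -3, 3, -3]
Extract 28: [22, 19, -3, -3, 3, 28]
Extract 22: [19, 3, -3, -3, 22, 28]
Extract 19: [3, -3, -3, 19, 22, 28]
Extract 3: [-3, -3, 3, 19, 22, 28]
Extract -3: [-3, -3, 3, 19, 22, 28]


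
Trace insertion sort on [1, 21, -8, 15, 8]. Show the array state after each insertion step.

First element 1 is already 'sorted'
Insert 21: shifted 0 elements -> [1, 21, -8, 15, 8]
Insert -8: shifted 2 elements -> [-8, 1, 21, 15, 8]
Insert 15: shifted 1 elements -> [-8, 1, 15, 21, 8]
Insert 8: shifted 2 elements -> [-8, 1, 8, 15, 21]


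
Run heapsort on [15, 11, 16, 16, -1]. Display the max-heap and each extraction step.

Build heap: [16, 15, 16, 11, -1]
Extract 16: [16, 15, -1, 11, 16]
Extract 16: [15, 11, -1, 16, 16]
Extract 15: [11, -1, 15, 16, 16]
Extract 11: [-1, 11, 15, 16, 16]


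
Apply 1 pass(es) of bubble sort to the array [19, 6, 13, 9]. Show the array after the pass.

After pass 1: [6, 13, 9, 19] (3 swaps)
Total swaps: 3


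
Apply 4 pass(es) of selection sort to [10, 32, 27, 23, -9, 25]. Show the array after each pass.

Pass 1: Select minimum -9 at index 4, swap -> [-9, 32, 27, 23, 10, 25]
Pass 2: Select minimum 10 at index 4, swap -> [-9, 10, 27, 23, 32, 25]
Pass 3: Select minimum 23 at index 3, swap -> [-9, 10, 23, 27, 32, 25]
Pass 4: Select minimum 25 at index 5, swap -> [-9, 10, 23, 25, 32, 27]


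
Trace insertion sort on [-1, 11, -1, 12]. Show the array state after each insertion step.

First element -1 is already 'sorted'
Insert 11: shifted 0 elements -> [-1, 11, -1, 12]
Insert -1: shifted 1 elements -> [-1, -1, 11, 12]
Insert 12: shifted 0 elements -> [-1, -1, 11, 12]


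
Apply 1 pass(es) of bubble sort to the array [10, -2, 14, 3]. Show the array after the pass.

After pass 1: [-2, 10, 3, 14] (2 swaps)
Total swaps: 2


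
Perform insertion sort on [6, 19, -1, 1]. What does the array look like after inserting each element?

First element 6 is already 'sorted'
Insert 19: shifted 0 elements -> [6, 19, -1, 1]
Insert -1: shifted 2 elements -> [-1, 6, 19, 1]
Insert 1: shifted 2 elements -> [-1, 1, 6, 19]


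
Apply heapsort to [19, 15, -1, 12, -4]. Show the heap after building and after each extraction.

Build heap: [19, 15, -1, 12, -4]
Extract 19: [15, 12, -1, -4, 19]
Extract 15: [12, -4, -1, 15, 19]
Extract 12: [-1, -4, 12, 15, 19]
Extract -1: [-4, -1, 12, 15, 19]


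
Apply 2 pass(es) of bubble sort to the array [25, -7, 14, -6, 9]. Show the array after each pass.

After pass 1: [-7, 14, -6, 9, 25] (4 swaps)
After pass 2: [-7, -6, 9, 14, 25] (2 swaps)
Total swaps: 6


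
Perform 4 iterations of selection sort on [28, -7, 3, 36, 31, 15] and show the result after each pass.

Pass 1: Select minimum -7 at index 1, swap -> [-7, 28, 3, 36, 31, 15]
Pass 2: Select minimum 3 at index 2, swap -> [-7, 3, 28, 36, 31, 15]
Pass 3: Select minimum 15 at index 5, swap -> [-7, 3, 15, 36, 31, 28]
Pass 4: Select minimum 28 at index 5, swap -> [-7, 3, 15, 28, 31, 36]


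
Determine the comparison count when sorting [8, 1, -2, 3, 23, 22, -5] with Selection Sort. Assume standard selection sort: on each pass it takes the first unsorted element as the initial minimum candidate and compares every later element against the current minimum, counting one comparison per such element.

Pass 1: scan indices 1..6 for the minimum = 6 comparison(s); min is -5, place at index 0 -> [-5, 1, -2, 3, 23, 22, 8]
Pass 2: scan indices 2..6 for the minimum = 5 comparison(s); min is -2, place at index 1 -> [-5, -2, 1, 3, 23, 22, 8]
Pass 3: scan indices 3..6 for the minimum = 4 comparison(s); min is 1, place at index 2 -> [-5, -2, 1, 3, 23, 22, 8]
Pass 4: scan indices 4..6 for the minimum = 3 comparison(s); min is 3, place at index 3 -> [-5, -2, 1, 3, 23, 22, 8]
Pass 5: scan indices 5..6 for the minimum = 2 comparison(s); min is 8, place at index 4 -> [-5, -2, 1, 3, 8, 22, 23]
Pass 6: scan indices 6..6 for the minimum = 1 comparison(s); min is 22, place at index 5 -> [-5, -2, 1, 3, 8, 22, 23]
Selection sort always scans the whole unsorted suffix, so the count is (n-1) + (n-2) + ... + 1 = n(n-1)/2 = 7*6/2 = 21 regardless of the input order.
Total comparisons: 6 + 5 + 4 + 3 + 2 + 1 = 21


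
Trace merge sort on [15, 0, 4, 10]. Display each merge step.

Divide and conquer:
  Merge [15] + [0] -> [0, 15]
  Merge [4] + [10] -> [4, 10]
  Merge [0, 15] + [4, 10] -> [0, 4, 10, 15]


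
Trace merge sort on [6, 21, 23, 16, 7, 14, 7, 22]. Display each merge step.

Divide and conquer:
  Merge [6] + [21] -> [6, 21]
  Merge [23] + [16] -> [16, 23]
  Merge [6, 21] + [16, 23] -> [6, 16, 21, 23]
  Merge [7] + [14] -> [7, 14]
  Merge [7] + [22] -> [7, 22]
  Merge [7, 14] + [7, 22] -> [7, 7, 14, 22]
  Merge [6, 16, 21, 23] + [7, 7, 14, 22] -> [6, 7, 7, 14, 16, 21, 22, 23]


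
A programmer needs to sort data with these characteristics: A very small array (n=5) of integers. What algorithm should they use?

Best choice: Insertion sort
Reason: For tiny inputs the O(n^2) overhead is negligible and insertion sort has minimal constant factors


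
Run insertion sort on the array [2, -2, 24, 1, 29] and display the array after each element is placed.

First element 2 is already 'sorted'
Insert -2: shifted 1 elements -> [-2, 2, 24, 1, 29]
Insert 24: shifted 0 elements -> [-2, 2, 24, 1, 29]
Insert 1: shifted 2 elements -> [-2, 1, 2, 24, 29]
Insert 29: shifted 0 elements -> [-2, 1, 2, 24, 29]


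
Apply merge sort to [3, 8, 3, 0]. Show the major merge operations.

Divide and conquer:
  Merge [3] + [8] -> [3, 8]
  Merge [3] + [0] -> [0, 3]
  Merge [3, 8] + [0, 3] -> [0, 3, 3, 8]


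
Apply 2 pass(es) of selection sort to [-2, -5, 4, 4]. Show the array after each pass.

Pass 1: Select minimum -5 at index 1, swap -> [-5, -2, 4, 4]
Pass 2: Select minimum -2 at index 1, swap -> [-5, -2, 4, 4]


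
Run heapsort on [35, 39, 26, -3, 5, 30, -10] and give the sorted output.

Build heap: [39, 35, 30, -3, 5, 26, -10]
Extract 39: [35, 5, 30, -3, -10, 26, 39]
Extract 35: [30, 5, 26, -3, -10, 35, 39]
Extract 30: [26, 5, -10, -3, 30, 35, 39]
Extract 26: [5, -3, -10, 26, 30, 35, 39]
Extract 5: [-3, -10, 5, 26, 30, 35, 39]
Extract -3: [-10, -3, 5, 26, 30, 35, 39]


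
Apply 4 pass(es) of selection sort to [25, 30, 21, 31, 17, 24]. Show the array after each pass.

Pass 1: Select minimum 17 at index 4, swap -> [17, 30, 21, 31, 25, 24]
Pass 2: Select minimum 21 at index 2, swap -> [17, 21, 30, 31, 25, 24]
Pass 3: Select minimum 24 at index 5, swap -> [17, 21, 24, 31, 25, 30]
Pass 4: Select minimum 25 at index 4, swap -> [17, 21, 24, 25, 31, 30]


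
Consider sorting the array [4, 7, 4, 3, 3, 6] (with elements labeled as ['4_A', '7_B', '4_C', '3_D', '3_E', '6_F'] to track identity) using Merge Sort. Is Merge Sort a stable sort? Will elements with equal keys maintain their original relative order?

Trace Merge Sort on the labeled array (the key is the number; the letter only tracks identity):
  Merge [7_B] + [4_C] -> [4_C, 7_B]
  Merge [4_A] + [4_C, 7_B] -> [4_A, 4_C, 7_B]
  Merge [3_E] + [6_F] -> [3_E, 6_F]
  Merge [3_D] + [3_E, 6_F] -> [3_D, 3_E, 6_F]
  Merge [4_A, 4_C, 7_B] + [3_D, 3_E, 6_F] -> [3_D, 3_E, 4_A, 4_C, 6_F, 7_B]
Final order: [3_D, 3_E, 4_A, 4_C, 6_F, 7_B]
Equal keys:
  value 3: originally 3_D, 3_E; after sorting 3_D, 3_E -> order preserved
  value 4: originally 4_A, 4_C; after sorting 4_A, 4_C -> order preserved
All equal keys kept their original relative order. Merge Sort is stable: when the heads of the two halves are equal the merge takes from the left half first.
Answer: Stable


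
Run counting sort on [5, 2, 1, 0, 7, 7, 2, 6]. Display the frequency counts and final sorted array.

Count array: [1, 1, 2, 0, 0, 1, 1, 2]
(count[i] = number of elements equal to i)
Cumulative count: [1, 2, 4, 4, 4, 5, 6, 8]
Sorted: [0, 1, 2, 2, 5, 6, 7, 7]


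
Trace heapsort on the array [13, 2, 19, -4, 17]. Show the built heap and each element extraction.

Build heap: [19, 17, 13, -4, 2]
Extract 19: [17, 2, 13, -4, 19]
Extract 17: [13, 2, -4, 17, 19]
Extract 13: [2, -4, 13, 17, 19]
Extract 2: [-4, 2, 13, 17, 19]


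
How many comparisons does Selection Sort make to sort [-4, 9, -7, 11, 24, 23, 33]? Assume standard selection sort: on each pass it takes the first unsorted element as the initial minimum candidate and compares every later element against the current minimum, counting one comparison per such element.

Pass 1: scan indices 1..6 for the minimum = 6 comparison(s); min is -7, place at index 0 -> [-7, 9, -4, 11, 24, 23, 33]
Pass 2: scan indices 2..6 for the minimum = 5 comparison(s); min is -4, place at index 1 -> [-7, -4, 9, 11, 24, 23, 33]
Pass 3: scan indices 3..6 for the minimum = 4 comparison(s); min is 9, place at index 2 -> [-7, -4, 9, 11, 24, 23, 33]
Pass 4: scan indices 4..6 for the minimum = 3 comparison(s); min is 11, place at index 3 -> [-7, -4, 9, 11, 24, 23, 33]
Pass 5: scan indices 5..6 for the minimum = 2 comparison(s); min is 23, place at index 4 -> [-7, -4, 9, 11, 23, 24, 33]
Pass 6: scan indices 6..6 for the minimum = 1 comparison(s); min is 24, place at index 5 -> [-7, -4, 9, 11, 23, 24, 33]
Selection sort always scans the whole unsorted suffix, so the count is (n-1) + (n-2) + ... + 1 = n(n-1)/2 = 7*6/2 = 21 regardless of the input order.
Total comparisons: 6 + 5 + 4 + 3 + 2 + 1 = 21


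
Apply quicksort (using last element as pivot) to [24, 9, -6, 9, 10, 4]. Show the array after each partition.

Partition 1: pivot=4 at index 1 -> [-6, 4, 24, 9, 10, 9]
Partition 2: pivot=9 at index 3 -> [-6, 4, 9, 9, 10, 24]
Partition 3: pivot=24 at index 5 -> [-6, 4, 9, 9, 10, 24]


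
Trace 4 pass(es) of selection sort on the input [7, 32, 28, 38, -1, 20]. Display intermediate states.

Pass 1: Select minimum -1 at index 4, swap -> [-1, 32, 28, 38, 7, 20]
Pass 2: Select minimum 7 at index 4, swap -> [-1, 7, 28, 38, 32, 20]
Pass 3: Select minimum 20 at index 5, swap -> [-1, 7, 20, 38, 32, 28]
Pass 4: Select minimum 28 at index 5, swap -> [-1, 7, 20, 28, 32, 38]


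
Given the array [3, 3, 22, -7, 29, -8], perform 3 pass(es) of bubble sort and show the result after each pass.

After pass 1: [3, 3, -7, 22, -8, 29] (2 swaps)
After pass 2: [3, -7, 3, -8, 22, 29] (2 swaps)
After pass 3: [-7, 3, -8, 3, 22, 29] (2 swaps)
Total swaps: 6


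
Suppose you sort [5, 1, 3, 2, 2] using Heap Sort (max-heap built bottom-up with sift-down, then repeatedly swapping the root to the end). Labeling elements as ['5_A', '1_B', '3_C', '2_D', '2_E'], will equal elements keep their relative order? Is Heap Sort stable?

Trace Heap Sort on the labeled array (the key is the number; the letter only tracks identity):
  Build max-heap: [5_A, 2_D, 3_C, 1_B, 2_E]
  Swap root 5_A to index 4, re-heapify first 4 -> [3_C, 2_D, 2_E, 1_B, 5_A]
  Swap root 3_C to index 3, re-heapify first 3 -> [2_D, 1_B, 2_E, 3_C, 5_A]
  Swap root 2_D to index 2, re-heapify first 2 -> [2_E, 1_B, 2_D, 3_C, 5_A]
  Swap root 2_E to index 1, re-heapify first 1 -> [1_B, 2_E, 2_D, 3_C, 5_A]
Final order: [1_B, 2_E, 2_D, 3_C, 5_A]
Equal keys:
  value 2: originally 2_D, 2_E; after sorting 2_E, 2_D -> order changed
Equal keys were reordered, so Heap Sort is not stable: heap construction and root-to-end swaps move elements without regard to the original order of equal keys. (One such input is enough; an unstable sort may happen to preserve order on other inputs, but it gives no guarantee.)
Answer: Not stable


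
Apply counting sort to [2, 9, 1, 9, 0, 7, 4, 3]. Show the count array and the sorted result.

Count array: [1, 1, 1, 1, 1, 0, 0, 1, 0, 2]
(count[i] = number of elements equal to i)
Cumulative count: [1, 2, 3, 4, 5, 5, 5, 6, 6, 8]
Sorted: [0, 1, 2, 3, 4, 7, 9, 9]


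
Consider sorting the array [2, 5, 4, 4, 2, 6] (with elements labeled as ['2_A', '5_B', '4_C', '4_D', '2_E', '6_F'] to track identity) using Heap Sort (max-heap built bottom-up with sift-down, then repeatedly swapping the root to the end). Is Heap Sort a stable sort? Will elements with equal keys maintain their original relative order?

Trace Heap Sort on the labeled array (the key is the number; the letter only tracks identity):
  Build max-heap: [6_F, 5_B, 4_C, 4_D, 2_E, 2_A]
  Swap root 6_F to index 5, re-heapify first 5 -> [5_B, 4_D, 4_C, 2_A, 2_E, 6_F]
  Swap root 5_B to index 4, re-heapify first 4 -> [4_D, 2_E, 4_C, 2_A, 5_B, 6_F]
  Swap root 4_D to index 3, re-heapify first 3 -> [4_C, 2_E, 2_A, 4_D, 5_B, 6_F]
  Swap root 4_C to index 2, re-heapify first 2 -> [2_A, 2_E, 4_C, 4_D, 5_B, 6_F]
  Swap root 2_A to index 1, re-heapify first 1 -> [2_E, 2_A, 4_C, 4_D, 5_B, 6_F]
Final order: [2_E, 2_A, 4_C, 4_D, 5_B, 6_F]
Equal keys:
  value 2: originally 2_A, 2_E; after sorting 2_E, 2_A -> order changed
  value 4: originally 4_C, 4_D; after sorting 4_C, 4_D -> order preserved
Equal keys were reordered, so Heap Sort is not stable: heap construction and root-to-end swaps move elements without regard to the original order of equal keys. (One such input is enough; an unstable sort may happen to preserve order on other inputs, but it gives no guarantee.)
Answer: Not stable


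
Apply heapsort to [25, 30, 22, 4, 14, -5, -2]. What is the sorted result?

Build heap: [30, 25, 22, 4, 14, -5, -2]
Extract 30: [25, 14, 22, 4, -2, -5, 30]
Extract 25: [22, 14, -5, 4, -2, 25, 30]
Extract 22: [14, 4, -5, -2, 22, 25, 30]
Extract 14: [4, -2, -5, 14, 22, 25, 30]
Extract 4: [-2, -5, 4, 14, 22, 25, 30]
Extract -2: [-5, -2, 4, 14, 22, 25, 30]


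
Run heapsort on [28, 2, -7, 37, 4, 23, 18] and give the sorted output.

Build heap: [37, 28, 23, 2, 4, -7, 18]
Extract 37: [28, 18, 23, 2, 4, -7, 37]
Extract 28: [23, 18, -7, 2, 4, 28, 37]
Extract 23: [18, 4, -7, 2, 23, 28, 37]
Extract 18: [4, 2, -7, 18, 23, 28, 37]
Extract 4: [2, -7, 4, 18, 23, 28, 37]
Extract 2: [-7, 2, 4, 18, 23, 28, 37]


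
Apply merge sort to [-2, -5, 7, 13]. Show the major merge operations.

Divide and conquer:
  Merge [-2] + [-5] -> [-5, -2]
  Merge [7] + [13] -> [7, 13]
  Merge [-5, -2] + [7, 13] -> [-5, -2, 7, 13]


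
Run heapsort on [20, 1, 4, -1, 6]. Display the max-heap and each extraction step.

Build heap: [20, 6, 4, -1, 1]
Extract 20: [6, 1, 4, -1, 20]
Extract 6: [4, 1, -1, 6, 20]
Extract 4: [1, -1, 4, 6, 20]
Extract 1: [-1, 1, 4, 6, 20]


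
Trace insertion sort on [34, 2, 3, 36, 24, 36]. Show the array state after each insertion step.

First element 34 is already 'sorted'
Insert 2: shifted 1 elements -> [2, 34, 3, 36, 24, 36]
Insert 3: shifted 1 elements -> [2, 3, 34, 36, 24, 36]
Insert 36: shifted 0 elements -> [2, 3, 34, 36, 24, 36]
Insert 24: shifted 2 elements -> [2, 3, 24, 34, 36, 36]
Insert 36: shifted 0 elements -> [2, 3, 24, 34, 36, 36]


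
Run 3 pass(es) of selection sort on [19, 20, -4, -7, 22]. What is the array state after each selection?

Pass 1: Select minimum -7 at index 3, swap -> [-7, 20, -4, 19, 22]
Pass 2: Select minimum -4 at index 2, swap -> [-7, -4, 20, 19, 22]
Pass 3: Select minimum 19 at index 3, swap -> [-7, -4, 19, 20, 22]


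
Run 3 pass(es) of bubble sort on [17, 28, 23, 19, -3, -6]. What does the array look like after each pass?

After pass 1: [17, 23, 19, -3, -6, 28] (4 swaps)
After pass 2: [17, 19, -3, -6, 23, 28] (3 swaps)
After pass 3: [17, -3, -6, 19, 23, 28] (2 swaps)
Total swaps: 9


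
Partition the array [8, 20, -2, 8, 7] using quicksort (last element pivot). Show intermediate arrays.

Partition 1: pivot=7 at index 1 -> [-2, 7, 8, 8, 20]
Partition 2: pivot=20 at index 4 -> [-2, 7, 8, 8, 20]
Partition 3: pivot=8 at index 3 -> [-2, 7, 8, 8, 20]


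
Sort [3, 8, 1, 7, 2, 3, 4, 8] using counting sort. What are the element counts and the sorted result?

Count array: [0, 1, 1, 2, 1, 0, 0, 1, 2]
(count[i] = number of elements equal to i)
Cumulative count: [0, 1, 2, 4, 5, 5, 5, 6, 8]
Sorted: [1, 2, 3, 3, 4, 7, 8, 8]


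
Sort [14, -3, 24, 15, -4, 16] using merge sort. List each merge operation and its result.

Divide and conquer:
  Merge [-3] + [24] -> [-3, 24]
  Merge [14] + [-3, 24] -> [-3, 14, 24]
  Merge [-4] + [16] -> [-4, 16]
  Merge [15] + [-4, 16] -> [-4, 15, 16]
  Merge [-3, 14, 24] + [-4, 15, 16] -> [-4, -3, 14, 15, 16, 24]


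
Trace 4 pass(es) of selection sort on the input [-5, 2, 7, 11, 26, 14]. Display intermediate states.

Pass 1: Select minimum -5 at index 0, swap -> [-5, 2, 7, 11, 26, 14]
Pass 2: Select minimum 2 at index 1, swap -> [-5, 2, 7, 11, 26, 14]
Pass 3: Select minimum 7 at index 2, swap -> [-5, 2, 7, 11, 26, 14]
Pass 4: Select minimum 11 at index 3, swap -> [-5, 2, 7, 11, 26, 14]


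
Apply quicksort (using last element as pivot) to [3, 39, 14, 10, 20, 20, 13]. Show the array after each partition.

Partition 1: pivot=13 at index 2 -> [3, 10, 13, 39, 20, 20, 14]
Partition 2: pivot=10 at index 1 -> [3, 10, 13, 39, 20, 20, 14]
Partition 3: pivot=14 at index 3 -> [3, 10, 13, 14, 20, 20, 39]
Partition 4: pivot=39 at index 6 -> [3, 10, 13, 14, 20, 20, 39]
Partition 5: pivot=20 at index 5 -> [3, 10, 13, 14, 20, 20, 39]


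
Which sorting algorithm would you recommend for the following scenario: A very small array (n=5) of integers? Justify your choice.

Best choice: Insertion sort
Reason: For tiny inputs the O(n^2) overhead is negligible and insertion sort has minimal constant factors


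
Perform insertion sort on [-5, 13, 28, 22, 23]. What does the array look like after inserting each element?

First element -5 is already 'sorted'
Insert 13: shifted 0 elements -> [-5, 13, 28, 22, 23]
Insert 28: shifted 0 elements -> [-5, 13, 28, 22, 23]
Insert 22: shifted 1 elements -> [-5, 13, 22, 28, 23]
Insert 23: shifted 1 elements -> [-5, 13, 22, 23, 28]


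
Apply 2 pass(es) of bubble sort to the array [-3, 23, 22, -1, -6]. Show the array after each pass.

After pass 1: [-3, 22, -1, -6, 23] (3 swaps)
After pass 2: [-3, -1, -6, 22, 23] (2 swaps)
Total swaps: 5


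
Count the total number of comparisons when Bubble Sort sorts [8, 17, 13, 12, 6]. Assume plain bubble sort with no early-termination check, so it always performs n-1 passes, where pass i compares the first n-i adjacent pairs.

Pass 1: compare adjacent pairs (0,1)..(3,4) = 4 comparison(s), 3 swap(s) -> [8, 13, 12, 6, 17]
Pass 2: compare adjacent pairs (0,1)..(2,3) = 3 comparison(s), 2 swap(s) -> [8, 12, 6, 13, 17]
Pass 3: compare adjacent pairs (0,1)..(1,2) = 2 comparison(s), 1 swap(s) -> [8, 6, 12, 13, 17]
Pass 4: compare adjacent pairs (0,1)..(0,1) = 1 comparison(s), 1 swap(s) -> [6, 8, 12, 13, 17]
Total comparisons: 4 + 3 + 2 + 1 = 10


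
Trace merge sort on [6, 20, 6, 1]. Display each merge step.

Divide and conquer:
  Merge [6] + [20] -> [6, 20]
  Merge [6] + [1] -> [1, 6]
  Merge [6, 20] + [1, 6] -> [1, 6, 6, 20]


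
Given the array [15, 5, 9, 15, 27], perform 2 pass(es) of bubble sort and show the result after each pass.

After pass 1: [5, 9, 15, 15, 27] (2 swaps)
After pass 2: [5, 9, 15, 15, 27] (0 swaps)
Total swaps: 2


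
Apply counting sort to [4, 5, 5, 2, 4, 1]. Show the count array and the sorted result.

Count array: [0, 1, 1, 0, 2, 2]
(count[i] = number of elements equal to i)
Cumulative count: [0, 1, 2, 2, 4, 6]
Sorted: [1, 2, 4, 4, 5, 5]


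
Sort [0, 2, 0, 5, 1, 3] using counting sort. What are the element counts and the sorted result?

Count array: [2, 1, 1, 1, 0, 1]
(count[i] = number of elements equal to i)
Cumulative count: [2, 3, 4, 5, 5, 6]
Sorted: [0, 0, 1, 2, 3, 5]


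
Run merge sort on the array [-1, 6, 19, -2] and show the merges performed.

Divide and conquer:
  Merge [-1] + [6] -> [-1, 6]
  Merge [19] + [-2] -> [-2, 19]
  Merge [-1, 6] + [-2, 19] -> [-2, -1, 6, 19]


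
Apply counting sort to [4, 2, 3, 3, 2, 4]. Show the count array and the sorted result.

Count array: [0, 0, 2, 2, 2]
(count[i] = number of elements equal to i)
Cumulative count: [0, 0, 2, 4, 6]
Sorted: [2, 2, 3, 3, 4, 4]


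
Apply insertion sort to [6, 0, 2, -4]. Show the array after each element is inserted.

First element 6 is already 'sorted'
Insert 0: shifted 1 elements -> [0, 6, 2, -4]
Insert 2: shifted 1 elements -> [0, 2, 6, -4]
Insert -4: shifted 3 elements -> [-4, 0, 2, 6]


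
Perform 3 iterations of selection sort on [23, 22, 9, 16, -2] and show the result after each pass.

Pass 1: Select minimum -2 at index 4, swap -> [-2, 22, 9, 16, 23]
Pass 2: Select minimum 9 at index 2, swap -> [-2, 9, 22, 16, 23]
Pass 3: Select minimum 16 at index 3, swap -> [-2, 9, 16, 22, 23]


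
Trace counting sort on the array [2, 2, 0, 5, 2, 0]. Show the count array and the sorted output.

Count array: [2, 0, 3, 0, 0, 1]
(count[i] = number of elements equal to i)
Cumulative count: [2, 2, 5, 5, 5, 6]
Sorted: [0, 0, 2, 2, 2, 5]


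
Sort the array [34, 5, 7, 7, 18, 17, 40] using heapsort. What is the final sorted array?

Build heap: [40, 18, 34, 7, 5, 17, 7]
Extract 40: [34, 18, 17, 7, 5, 7, 40]
Extract 34: [18, 7, 17, 7, 5, 34, 40]
Extract 18: [17, 7, 5, 7, 18, 34, 40]
Extract 17: [7, 7, 5, 17, 18, 34, 40]
Extract 7: [7, 5, 7, 17, 18, 34, 40]
Extract 7: [5, 7, 7, 17, 18, 34, 40]


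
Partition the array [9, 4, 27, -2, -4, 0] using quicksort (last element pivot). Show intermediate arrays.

Partition 1: pivot=0 at index 2 -> [-2, -4, 0, 9, 4, 27]
Partition 2: pivot=-4 at index 0 -> [-4, -2, 0, 9, 4, 27]
Partition 3: pivot=27 at index 5 -> [-4, -2, 0, 9, 4, 27]
Partition 4: pivot=4 at index 3 -> [-4, -2, 0, 4, 9, 27]


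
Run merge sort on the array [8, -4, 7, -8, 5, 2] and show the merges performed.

Divide and conquer:
  Merge [-4] + [7] -> [-4, 7]
  Merge [8] + [-4, 7] -> [-4, 7, 8]
  Merge [5] + [2] -> [2, 5]
  Merge [-8] + [2, 5] -> [-8, 2, 5]
  Merge [-4, 7, 8] + [-8, 2, 5] -> [-8, -4, 2, 5, 7, 8]


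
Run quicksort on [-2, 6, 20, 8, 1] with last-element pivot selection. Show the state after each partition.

Partition 1: pivot=1 at index 1 -> [-2, 1, 20, 8, 6]
Partition 2: pivot=6 at index 2 -> [-2, 1, 6, 8, 20]
Partition 3: pivot=20 at index 4 -> [-2, 1, 6, 8, 20]


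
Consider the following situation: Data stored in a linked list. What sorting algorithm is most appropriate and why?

Best choice: Merge sort
Reason: Merge sort doesn't require random access; can be done in O(1) extra space for linked lists


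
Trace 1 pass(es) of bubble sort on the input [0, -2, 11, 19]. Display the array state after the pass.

After pass 1: [-2, 0, 11, 19] (1 swaps)
Total swaps: 1


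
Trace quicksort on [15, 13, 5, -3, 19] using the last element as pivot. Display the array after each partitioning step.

Partition 1: pivot=19 at index 4 -> [15, 13, 5, -3, 19]
Partition 2: pivot=-3 at index 0 -> [-3, 13, 5, 15, 19]
Partition 3: pivot=15 at index 3 -> [-3, 13, 5, 15, 19]
Partition 4: pivot=5 at index 1 -> [-3, 5, 13, 15, 19]


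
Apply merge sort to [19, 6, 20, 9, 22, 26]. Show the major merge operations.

Divide and conquer:
  Merge [6] + [20] -> [6, 20]
  Merge [19] + [6, 20] -> [6, 19, 20]
  Merge [22] + [26] -> [22, 26]
  Merge [9] + [22, 26] -> [9, 22, 26]
  Merge [6, 19, 20] + [9, 22, 26] -> [6, 9, 19, 20, 22, 26]


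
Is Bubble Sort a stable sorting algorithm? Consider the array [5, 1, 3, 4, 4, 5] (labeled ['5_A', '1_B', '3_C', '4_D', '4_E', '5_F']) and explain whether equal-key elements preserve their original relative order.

Trace Bubble Sort on the labeled array (the key is the number; the letter only tracks identity):
  After pass 1: [1_B, 3_C, 4_D, 4_E, 5_A, 5_F]
  After pass 2: [1_B, 3_C, 4_D, 4_E, 5_A, 5_F] (no swaps, done)
Final order: [1_B, 3_C, 4_D, 4_E, 5_A, 5_F]
Equal keys:
  value 4: originally 4_D, 4_E; after sorting 4_D, 4_E -> order preserved
  value 5: originally 5_A, 5_F; after sorting 5_A, 5_F -> order preserved
All equal keys kept their original relative order. Bubble Sort is stable: it only swaps adjacent elements when the left one is strictly greater, so equal keys never move past each other.
Answer: Stable


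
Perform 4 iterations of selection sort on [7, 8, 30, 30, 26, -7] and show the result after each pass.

Pass 1: Select minimum -7 at index 5, swap -> [-7, 8, 30, 30, 26, 7]
Pass 2: Select minimum 7 at index 5, swap -> [-7, 7, 30, 30, 26, 8]
Pass 3: Select minimum 8 at index 5, swap -> [-7, 7, 8, 30, 26, 30]
Pass 4: Select minimum 26 at index 4, swap -> [-7, 7, 8, 26, 30, 30]


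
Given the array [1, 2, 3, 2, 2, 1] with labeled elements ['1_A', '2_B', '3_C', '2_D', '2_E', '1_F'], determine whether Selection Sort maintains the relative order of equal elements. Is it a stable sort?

Trace Selection Sort on the labeled array (the key is the number; the letter only tracks identity):
  Pass 1: minimum 1_A is already at index 0; no swap -> [1_A, 2_B, 3_C, 2_D, 2_E, 1_F]
  Pass 2: minimum of unsorted part is 1_F at index 5; swap it with 2_B at index 1 -> [1_A, 1_F, 3_C, 2_D, 2_E, 2_B]
  Pass 3: minimum of unsorted part is 2_D at index 3; swap it with 3_C at index 2 -> [1_A, 1_F, 2_D, 3_C, 2_E, 2_B]
  Pass 4: minimum of unsorted part is 2_E at index 4; swap it with 3_C at index 3 -> [1_A, 1_F, 2_D, 2_E, 3_C, 2_B]
  Pass 5: minimum of unsorted part is 2_B at index 5; swap it with 3_C at index 4 -> [1_A, 1_F, 2_D, 2_E, 2_B, 3_C]
Final order: [1_A, 1_F, 2_D, 2_E, 2_B, 3_C]
Equal keys:
  value 1: originally 1_A, 1_F; after sorting 1_A, 1_F -> order preserved
  value 2: originally 2_B, 2_D, 2_E; after sorting 2_D, 2_E, 2_B -> order changed
Equal keys were reordered, so Selection Sort is not stable: the long-range swap that moves the minimum into place can carry an element past an equal key. (One such input is enough; an unstable sort may happen to preserve order on other inputs, but it gives no guarantee.)
Answer: Not stable


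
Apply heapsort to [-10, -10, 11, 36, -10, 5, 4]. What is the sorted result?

Build heap: [36, -10, 11, -10, -10, 5, 4]
Extract 36: [11, -10, 5, -10, -10, 4, 36]
Extract 11: [5, -10, 4, -10, -10, 11, 36]
Extract 5: [4, -10, -10, -10, 5, 11, 36]
Extract 4: [-10, -10, -10, 4, 5, 11, 36]
Extract -10: [-10, -10, -10, 4, 5, 11, 36]
Extract -10: [-10, -10, -10, 4, 5, 11, 36]


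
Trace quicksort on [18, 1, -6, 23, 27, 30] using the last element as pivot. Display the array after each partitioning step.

Partition 1: pivot=30 at index 5 -> [18, 1, -6, 23, 27, 30]
Partition 2: pivot=27 at index 4 -> [18, 1, -6, 23, 27, 30]
Partition 3: pivot=23 at index 3 -> [18, 1, -6, 23, 27, 30]
Partition 4: pivot=-6 at index 0 -> [-6, 1, 18, 23, 27, 30]
Partition 5: pivot=18 at index 2 -> [-6, 1, 18, 23, 27, 30]


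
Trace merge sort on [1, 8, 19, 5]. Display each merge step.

Divide and conquer:
  Merge [1] + [8] -> [1, 8]
  Merge [19] + [5] -> [5, 19]
  Merge [1, 8] + [5, 19] -> [1, 5, 8, 19]


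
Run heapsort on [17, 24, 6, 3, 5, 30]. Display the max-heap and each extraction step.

Build heap: [30, 24, 17, 3, 5, 6]
Extract 30: [24, 6, 17, 3, 5, 30]
Extract 24: [17, 6, 5, 3, 24, 30]
Extract 17: [6, 3, 5, 17, 24, 30]
Extract 6: [5, 3, 6, 17, 24, 30]
Extract 5: [3, 5, 6, 17, 24, 30]


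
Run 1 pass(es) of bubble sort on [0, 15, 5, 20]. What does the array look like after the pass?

After pass 1: [0, 5, 15, 20] (1 swaps)
Total swaps: 1


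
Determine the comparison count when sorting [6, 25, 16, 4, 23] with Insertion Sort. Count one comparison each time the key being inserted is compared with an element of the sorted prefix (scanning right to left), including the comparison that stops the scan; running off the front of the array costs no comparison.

Insert 25: 6 <= 25 (stop) = 1 comparison(s) -> [6, 25, 16, 4, 23]
Insert 16: 25 > 16 (shift), 6 <= 16 (stop) = 2 comparison(s) -> [6, 16, 25, 4, 23]
Insert 4: 25 > 4 (shift), 16 > 4 (shift), 6 > 4 (shift), reached front = 3 comparison(s) -> [4, 6, 16, 25, 23]
Insert 23: 25 > 23 (shift), 16 <= 23 (stop) = 2 comparison(s) -> [4, 6, 16, 23, 25]
Total comparisons: 1 + 2 + 3 + 2 = 8


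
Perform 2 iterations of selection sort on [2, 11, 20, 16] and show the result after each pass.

Pass 1: Select minimum 2 at index 0, swap -> [2, 11, 20, 16]
Pass 2: Select minimum 11 at index 1, swap -> [2, 11, 20, 16]


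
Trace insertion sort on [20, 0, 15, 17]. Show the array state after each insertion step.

First element 20 is already 'sorted'
Insert 0: shifted 1 elements -> [0, 20, 15, 17]
Insert 15: shifted 1 elements -> [0, 15, 20, 17]
Insert 17: shifted 1 elements -> [0, 15, 17, 20]


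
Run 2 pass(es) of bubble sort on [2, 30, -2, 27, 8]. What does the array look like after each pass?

After pass 1: [2, -2, 27, 8, 30] (3 swaps)
After pass 2: [-2, 2, 8, 27, 30] (2 swaps)
Total swaps: 5


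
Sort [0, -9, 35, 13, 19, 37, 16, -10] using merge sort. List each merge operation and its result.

Divide and conquer:
  Merge [0] + [-9] -> [-9, 0]
  Merge [35] + [13] -> [13, 35]
  Merge [-9, 0] + [13, 35] -> [-9, 0, 13, 35]
  Merge [19] + [37] -> [19, 37]
  Merge [16] + [-10] -> [-10, 16]
  Merge [19, 37] + [-10, 16] -> [-10, 16, 19, 37]
  Merge [-9, 0, 13, 35] + [-10, 16, 19, 37] -> [-10, -9, 0, 13, 16, 19, 35, 37]


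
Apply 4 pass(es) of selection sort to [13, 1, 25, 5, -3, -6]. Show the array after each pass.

Pass 1: Select minimum -6 at index 5, swap -> [-6, 1, 25, 5, -3, 13]
Pass 2: Select minimum -3 at index 4, swap -> [-6, -3, 25, 5, 1, 13]
Pass 3: Select minimum 1 at index 4, swap -> [-6, -3, 1, 5, 25, 13]
Pass 4: Select minimum 5 at index 3, swap -> [-6, -3, 1, 5, 25, 13]


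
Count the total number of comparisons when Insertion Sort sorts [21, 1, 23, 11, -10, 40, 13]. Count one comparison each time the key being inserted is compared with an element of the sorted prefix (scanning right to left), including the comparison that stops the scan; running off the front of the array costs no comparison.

Insert 1: 21 > 1 (shift), reached front = 1 comparison(s) -> [1, 21, 23, 11, -10, 40, 13]
Insert 23: 21 <= 23 (stop) = 1 comparison(s) -> [1, 21, 23, 11, -10, 40, 13]
Insert 11: 23 > 11 (shift), 21 > 11 (shift), 1 <= 11 (stop) = 3 comparison(s) -> [1, 11, 21, 23, -10, 40, 13]
Insert -10: 23 > -10 (shift), 21 > -10 (shift), 11 > -10 (shift), 1 > -10 (shift), reached front = 4 comparison(s) -> [-10, 1, 11, 21, 23, 40, 13]
Insert 40: 23 <= 40 (stop) = 1 comparison(s) -> [-10, 1, 11, 21, 23, 40, 13]
Insert 13: 40 > 13 (shift), 23 > 13 (shift), 21 > 13 (shift), 11 <= 13 (stop) = 4 comparison(s) -> [-10, 1, 11, 13, 21, 23, 40]
Total comparisons: 1 + 1 + 3 + 4 + 1 + 4 = 14


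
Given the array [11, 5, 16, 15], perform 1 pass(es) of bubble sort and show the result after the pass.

After pass 1: [5, 11, 15, 16] (2 swaps)
Total swaps: 2


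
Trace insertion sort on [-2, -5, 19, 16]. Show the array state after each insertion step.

First element -2 is already 'sorted'
Insert -5: shifted 1 elements -> [-5, -2, 19, 16]
Insert 19: shifted 0 elements -> [-5, -2, 19, 16]
Insert 16: shifted 1 elements -> [-5, -2, 16, 19]


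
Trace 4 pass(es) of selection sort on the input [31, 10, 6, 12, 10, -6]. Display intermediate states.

Pass 1: Select minimum -6 at index 5, swap -> [-6, 10, 6, 12, 10, 31]
Pass 2: Select minimum 6 at index 2, swap -> [-6, 6, 10, 12, 10, 31]
Pass 3: Select minimum 10 at index 2, swap -> [-6, 6, 10, 12, 10, 31]
Pass 4: Select minimum 10 at index 4, swap -> [-6, 6, 10, 10, 12, 31]


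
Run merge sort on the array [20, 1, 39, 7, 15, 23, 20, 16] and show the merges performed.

Divide and conquer:
  Merge [20] + [1] -> [1, 20]
  Merge [39] + [7] -> [7, 39]
  Merge [1, 20] + [7, 39] -> [1, 7, 20, 39]
  Merge [15] + [23] -> [15, 23]
  Merge [20] + [16] -> [16, 20]
  Merge [15, 23] + [16, 20] -> [15, 16, 20, 23]
  Merge [1, 7, 20, 39] + [15, 16, 20, 23] -> [1, 7, 15, 16, 20, 20, 23, 39]


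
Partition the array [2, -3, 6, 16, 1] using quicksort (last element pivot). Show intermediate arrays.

Partition 1: pivot=1 at index 1 -> [-3, 1, 6, 16, 2]
Partition 2: pivot=2 at index 2 -> [-3, 1, 2, 16, 6]
Partition 3: pivot=6 at index 3 -> [-3, 1, 2, 6, 16]


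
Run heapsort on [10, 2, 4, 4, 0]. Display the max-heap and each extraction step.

Build heap: [10, 4, 4, 2, 0]
Extract 10: [4, 2, 4, 0, 10]
Extract 4: [4, 2, 0, 4, 10]
Extract 4: [2, 0, 4, 4, 10]
Extract 2: [0, 2, 4, 4, 10]


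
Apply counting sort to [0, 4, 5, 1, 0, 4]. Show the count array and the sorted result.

Count array: [2, 1, 0, 0, 2, 1]
(count[i] = number of elements equal to i)
Cumulative count: [2, 3, 3, 3, 5, 6]
Sorted: [0, 0, 1, 4, 4, 5]


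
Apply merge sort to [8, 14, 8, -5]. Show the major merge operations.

Divide and conquer:
  Merge [8] + [14] -> [8, 14]
  Merge [8] + [-5] -> [-5, 8]
  Merge [8, 14] + [-5, 8] -> [-5, 8, 8, 14]


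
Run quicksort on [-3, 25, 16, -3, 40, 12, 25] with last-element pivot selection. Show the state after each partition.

Partition 1: pivot=25 at index 5 -> [-3, 25, 16, -3, 12, 25, 40]
Partition 2: pivot=12 at index 2 -> [-3, -3, 12, 25, 16, 25, 40]
Partition 3: pivot=-3 at index 1 -> [-3, -3, 12, 25, 16, 25, 40]
Partition 4: pivot=16 at index 3 -> [-3, -3, 12, 16, 25, 25, 40]


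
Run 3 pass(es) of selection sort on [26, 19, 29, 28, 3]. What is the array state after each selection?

Pass 1: Select minimum 3 at index 4, swap -> [3, 19, 29, 28, 26]
Pass 2: Select minimum 19 at index 1, swap -> [3, 19, 29, 28, 26]
Pass 3: Select minimum 26 at index 4, swap -> [3, 19, 26, 28, 29]


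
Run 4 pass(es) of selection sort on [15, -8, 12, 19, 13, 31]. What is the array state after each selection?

Pass 1: Select minimum -8 at index 1, swap -> [-8, 15, 12, 19, 13, 31]
Pass 2: Select minimum 12 at index 2, swap -> [-8, 12, 15, 19, 13, 31]
Pass 3: Select minimum 13 at index 4, swap -> [-8, 12, 13, 19, 15, 31]
Pass 4: Select minimum 15 at index 4, swap -> [-8, 12, 13, 15, 19, 31]


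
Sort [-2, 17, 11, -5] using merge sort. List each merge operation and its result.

Divide and conquer:
  Merge [-2] + [17] -> [-2, 17]
  Merge [11] + [-5] -> [-5, 11]
  Merge [-2, 17] + [-5, 11] -> [-5, -2, 11, 17]


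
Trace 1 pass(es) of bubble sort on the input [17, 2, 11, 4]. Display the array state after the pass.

After pass 1: [2, 11, 4, 17] (3 swaps)
Total swaps: 3


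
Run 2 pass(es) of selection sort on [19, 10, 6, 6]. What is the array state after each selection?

Pass 1: Select minimum 6 at index 2, swap -> [6, 10, 19, 6]
Pass 2: Select minimum 6 at index 3, swap -> [6, 6, 19, 10]


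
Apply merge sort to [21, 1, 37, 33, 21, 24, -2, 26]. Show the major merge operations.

Divide and conquer:
  Merge [21] + [1] -> [1, 21]
  Merge [37] + [33] -> [33, 37]
  Merge [1, 21] + [33, 37] -> [1, 21, 33, 37]
  Merge [21] + [24] -> [21, 24]
  Merge [-2] + [26] -> [-2, 26]
  Merge [21, 24] + [-2, 26] -> [-2, 21, 24, 26]
  Merge [1, 21, 33, 37] + [-2, 21, 24, 26] -> [-2, 1, 21, 21, 24, 26, 33, 37]


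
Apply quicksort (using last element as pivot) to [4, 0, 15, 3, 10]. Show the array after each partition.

Partition 1: pivot=10 at index 3 -> [4, 0, 3, 10, 15]
Partition 2: pivot=3 at index 1 -> [0, 3, 4, 10, 15]


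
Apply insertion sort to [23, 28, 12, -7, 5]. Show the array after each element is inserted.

First element 23 is already 'sorted'
Insert 28: shifted 0 elements -> [23, 28, 12, -7, 5]
Insert 12: shifted 2 elements -> [12, 23, 28, -7, 5]
Insert -7: shifted 3 elements -> [-7, 12, 23, 28, 5]
Insert 5: shifted 3 elements -> [-7, 5, 12, 23, 28]


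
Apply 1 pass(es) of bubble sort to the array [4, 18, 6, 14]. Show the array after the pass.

After pass 1: [4, 6, 14, 18] (2 swaps)
Total swaps: 2
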